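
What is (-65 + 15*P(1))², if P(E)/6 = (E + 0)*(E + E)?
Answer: 13225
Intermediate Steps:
P(E) = 12*E² (P(E) = 6*((E + 0)*(E + E)) = 6*(E*(2*E)) = 6*(2*E²) = 12*E²)
(-65 + 15*P(1))² = (-65 + 15*(12*1²))² = (-65 + 15*(12*1))² = (-65 + 15*12)² = (-65 + 180)² = 115² = 13225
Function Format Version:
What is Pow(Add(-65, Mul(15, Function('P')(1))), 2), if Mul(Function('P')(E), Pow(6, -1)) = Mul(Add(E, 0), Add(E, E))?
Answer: 13225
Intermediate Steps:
Function('P')(E) = Mul(12, Pow(E, 2)) (Function('P')(E) = Mul(6, Mul(Add(E, 0), Add(E, E))) = Mul(6, Mul(E, Mul(2, E))) = Mul(6, Mul(2, Pow(E, 2))) = Mul(12, Pow(E, 2)))
Pow(Add(-65, Mul(15, Function('P')(1))), 2) = Pow(Add(-65, Mul(15, Mul(12, Pow(1, 2)))), 2) = Pow(Add(-65, Mul(15, Mul(12, 1))), 2) = Pow(Add(-65, Mul(15, 12)), 2) = Pow(Add(-65, 180), 2) = Pow(115, 2) = 13225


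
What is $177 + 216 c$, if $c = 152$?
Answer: $33009$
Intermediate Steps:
$177 + 216 c = 177 + 216 \cdot 152 = 177 + 32832 = 33009$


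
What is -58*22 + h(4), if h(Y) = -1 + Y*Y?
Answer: -1261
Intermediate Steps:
h(Y) = -1 + Y**2
-58*22 + h(4) = -58*22 + (-1 + 4**2) = -1276 + (-1 + 16) = -1276 + 15 = -1261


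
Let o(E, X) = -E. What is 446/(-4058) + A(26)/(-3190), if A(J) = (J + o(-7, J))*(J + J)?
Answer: -190597/294205 ≈ -0.64784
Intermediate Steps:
A(J) = 2*J*(7 + J) (A(J) = (J - 1*(-7))*(J + J) = (J + 7)*(2*J) = (7 + J)*(2*J) = 2*J*(7 + J))
446/(-4058) + A(26)/(-3190) = 446/(-4058) + (2*26*(7 + 26))/(-3190) = 446*(-1/4058) + (2*26*33)*(-1/3190) = -223/2029 + 1716*(-1/3190) = -223/2029 - 78/145 = -190597/294205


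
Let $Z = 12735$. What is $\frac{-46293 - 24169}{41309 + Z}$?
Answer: $- \frac{35231}{27022} \approx -1.3038$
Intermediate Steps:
$\frac{-46293 - 24169}{41309 + Z} = \frac{-46293 - 24169}{41309 + 12735} = - \frac{70462}{54044} = \left(-70462\right) \frac{1}{54044} = - \frac{35231}{27022}$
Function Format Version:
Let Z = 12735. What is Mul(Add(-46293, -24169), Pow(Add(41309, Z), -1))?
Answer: Rational(-35231, 27022) ≈ -1.3038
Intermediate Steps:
Mul(Add(-46293, -24169), Pow(Add(41309, Z), -1)) = Mul(Add(-46293, -24169), Pow(Add(41309, 12735), -1)) = Mul(-70462, Pow(54044, -1)) = Mul(-70462, Rational(1, 54044)) = Rational(-35231, 27022)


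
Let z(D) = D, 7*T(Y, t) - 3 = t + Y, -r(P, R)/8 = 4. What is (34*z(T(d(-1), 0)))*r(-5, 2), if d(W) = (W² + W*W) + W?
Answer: -4352/7 ≈ -621.71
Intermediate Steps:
d(W) = W + 2*W² (d(W) = (W² + W²) + W = 2*W² + W = W + 2*W²)
r(P, R) = -32 (r(P, R) = -8*4 = -32)
T(Y, t) = 3/7 + Y/7 + t/7 (T(Y, t) = 3/7 + (t + Y)/7 = 3/7 + (Y + t)/7 = 3/7 + (Y/7 + t/7) = 3/7 + Y/7 + t/7)
(34*z(T(d(-1), 0)))*r(-5, 2) = (34*(3/7 + (-(1 + 2*(-1)))/7 + (⅐)*0))*(-32) = (34*(3/7 + (-(1 - 2))/7 + 0))*(-32) = (34*(3/7 + (-1*(-1))/7 + 0))*(-32) = (34*(3/7 + (⅐)*1 + 0))*(-32) = (34*(3/7 + ⅐ + 0))*(-32) = (34*(4/7))*(-32) = (136/7)*(-32) = -4352/7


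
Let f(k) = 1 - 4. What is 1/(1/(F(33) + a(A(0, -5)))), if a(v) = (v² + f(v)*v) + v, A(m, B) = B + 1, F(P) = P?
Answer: 57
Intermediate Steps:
f(k) = -3
A(m, B) = 1 + B
a(v) = v² - 2*v (a(v) = (v² - 3*v) + v = v² - 2*v)
1/(1/(F(33) + a(A(0, -5)))) = 1/(1/(33 + (1 - 5)*(-2 + (1 - 5)))) = 1/(1/(33 - 4*(-2 - 4))) = 1/(1/(33 - 4*(-6))) = 1/(1/(33 + 24)) = 1/(1/57) = 57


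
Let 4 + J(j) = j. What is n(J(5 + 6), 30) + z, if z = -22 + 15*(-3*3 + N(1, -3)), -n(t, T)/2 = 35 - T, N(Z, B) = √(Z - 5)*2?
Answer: -167 + 60*I ≈ -167.0 + 60.0*I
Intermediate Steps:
J(j) = -4 + j
N(Z, B) = 2*√(-5 + Z) (N(Z, B) = √(-5 + Z)*2 = 2*√(-5 + Z))
n(t, T) = -70 + 2*T (n(t, T) = -2*(35 - T) = -70 + 2*T)
z = -157 + 60*I (z = -22 + 15*(-3*3 + 2*√(-5 + 1)) = -22 + 15*(-9 + 2*√(-4)) = -22 + 15*(-9 + 2*(2*I)) = -22 + 15*(-9 + 4*I) = -22 + (-135 + 60*I) = -157 + 60*I ≈ -157.0 + 60.0*I)
n(J(5 + 6), 30) + z = (-70 + 2*30) + (-157 + 60*I) = (-70 + 60) + (-157 + 60*I) = -10 + (-157 + 60*I) = -167 + 60*I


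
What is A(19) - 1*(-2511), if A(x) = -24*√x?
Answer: 2511 - 24*√19 ≈ 2406.4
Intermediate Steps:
A(19) - 1*(-2511) = -24*√19 - 1*(-2511) = -24*√19 + 2511 = 2511 - 24*√19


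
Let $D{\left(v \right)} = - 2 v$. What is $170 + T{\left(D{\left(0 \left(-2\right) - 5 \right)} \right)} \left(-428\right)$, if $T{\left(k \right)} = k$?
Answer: $-4110$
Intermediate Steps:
$170 + T{\left(D{\left(0 \left(-2\right) - 5 \right)} \right)} \left(-428\right) = 170 + - 2 \left(0 \left(-2\right) - 5\right) \left(-428\right) = 170 + - 2 \left(0 - 5\right) \left(-428\right) = 170 + \left(-2\right) \left(-5\right) \left(-428\right) = 170 + 10 \left(-428\right) = 170 - 4280 = -4110$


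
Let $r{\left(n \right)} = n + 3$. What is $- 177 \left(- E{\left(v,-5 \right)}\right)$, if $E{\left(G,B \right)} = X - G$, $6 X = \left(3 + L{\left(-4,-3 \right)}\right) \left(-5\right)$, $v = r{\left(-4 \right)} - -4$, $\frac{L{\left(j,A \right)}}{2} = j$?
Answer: $\frac{413}{2} \approx 206.5$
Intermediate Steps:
$r{\left(n \right)} = 3 + n$
$L{\left(j,A \right)} = 2 j$
$v = 3$ ($v = \left(3 - 4\right) - -4 = -1 + 4 = 3$)
$X = \frac{25}{6}$ ($X = \frac{\left(3 + 2 \left(-4\right)\right) \left(-5\right)}{6} = \frac{\left(3 - 8\right) \left(-5\right)}{6} = \frac{\left(-5\right) \left(-5\right)}{6} = \frac{1}{6} \cdot 25 = \frac{25}{6} \approx 4.1667$)
$E{\left(G,B \right)} = \frac{25}{6} - G$
$- 177 \left(- E{\left(v,-5 \right)}\right) = - 177 \left(- (\frac{25}{6} - 3)\right) = - 177 \left(\left(-1\right) \frac{7}{6}\right) = \left(-177\right) \left(- \frac{7}{6}\right) = \frac{413}{2}$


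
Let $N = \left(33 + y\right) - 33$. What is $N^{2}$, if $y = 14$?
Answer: $196$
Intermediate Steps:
$N = 14$ ($N = \left(33 + 14\right) - 33 = 47 - 33 = 14$)
$N^{2} = 14^{2} = 196$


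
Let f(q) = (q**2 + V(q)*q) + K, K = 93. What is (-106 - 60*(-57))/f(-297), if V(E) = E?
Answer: 3314/176511 ≈ 0.018775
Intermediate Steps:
f(q) = 93 + 2*q**2 (f(q) = (q**2 + q*q) + 93 = (q**2 + q**2) + 93 = 2*q**2 + 93 = 93 + 2*q**2)
(-106 - 60*(-57))/f(-297) = (-106 - 60*(-57))/(93 + 2*(-297)**2) = (-106 + 3420)/(93 + 2*88209) = 3314/(93 + 176418) = 3314/176511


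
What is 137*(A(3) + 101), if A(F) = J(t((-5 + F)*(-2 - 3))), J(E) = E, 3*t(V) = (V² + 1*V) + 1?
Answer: 18906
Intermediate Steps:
t(V) = ⅓ + V/3 + V²/3 (t(V) = ((V² + 1*V) + 1)/3 = ((V² + V) + 1)/3 = ((V + V²) + 1)/3 = (1 + V + V²)/3 = ⅓ + V/3 + V²/3)
A(F) = 26/3 - 5*F/3 + (25 - 5*F)²/3 (A(F) = ⅓ + ((-5 + F)*(-2 - 3))/3 + ((-5 + F)*(-2 - 3))²/3 = ⅓ + ((-5 + F)*(-5))/3 + ((-5 + F)*(-5))²/3 = ⅓ + (25 - 5*F)/3 + (25 - 5*F)²/3 = ⅓ + (25/3 - 5*F/3) + (25 - 5*F)²/3 = 26/3 - 5*F/3 + (25 - 5*F)²/3)
137*(A(3) + 101) = 137*((217 - 85*3 + (25/3)*3²) + 101) = 137*((217 - 255 + (25/3)*9) + 101) = 137*((217 - 255 + 75) + 101) = 137*(37 + 101) = 137*138 = 18906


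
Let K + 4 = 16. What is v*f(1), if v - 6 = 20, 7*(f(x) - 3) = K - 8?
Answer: 650/7 ≈ 92.857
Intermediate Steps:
K = 12 (K = -4 + 16 = 12)
f(x) = 25/7 (f(x) = 3 + (12 - 8)/7 = 3 + (⅐)*4 = 3 + 4/7 = 25/7)
v = 26 (v = 6 + 20 = 26)
v*f(1) = 26*(25/7) = 650/7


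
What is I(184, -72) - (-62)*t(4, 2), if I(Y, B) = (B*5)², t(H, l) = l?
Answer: 129724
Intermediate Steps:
I(Y, B) = 25*B² (I(Y, B) = (5*B)² = 25*B²)
I(184, -72) - (-62)*t(4, 2) = 25*(-72)² - (-62)*2 = 25*5184 - 1*(-124) = 129600 + 124 = 129724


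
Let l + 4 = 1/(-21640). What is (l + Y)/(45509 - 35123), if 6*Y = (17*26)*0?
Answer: -86561/224753040 ≈ -0.00038514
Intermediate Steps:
l = -86561/21640 (l = -4 + 1/(-21640) = -4 - 1/21640 = -86561/21640 ≈ -4.0000)
Y = 0 (Y = ((17*26)*0)/6 = (442*0)/6 = (⅙)*0 = 0)
(l + Y)/(45509 - 35123) = (-86561/21640 + 0)/(45509 - 35123) = -86561/21640/10386 = -86561/21640*1/10386 = -86561/224753040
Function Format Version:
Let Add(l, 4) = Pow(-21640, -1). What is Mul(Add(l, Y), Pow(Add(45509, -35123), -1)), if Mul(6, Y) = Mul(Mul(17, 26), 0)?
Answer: Rational(-86561, 224753040) ≈ -0.00038514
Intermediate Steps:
l = Rational(-86561, 21640) (l = Add(-4, Pow(-21640, -1)) = Add(-4, Rational(-1, 21640)) = Rational(-86561, 21640) ≈ -4.0000)
Y = 0 (Y = Mul(Rational(1, 6), Mul(Mul(17, 26), 0)) = Mul(Rational(1, 6), Mul(442, 0)) = Mul(Rational(1, 6), 0) = 0)
Mul(Add(l, Y), Pow(Add(45509, -35123), -1)) = Mul(Add(Rational(-86561, 21640), 0), Pow(Add(45509, -35123), -1)) = Mul(Rational(-86561, 21640), Pow(10386, -1)) = Mul(Rational(-86561, 21640), Rational(1, 10386)) = Rational(-86561, 224753040)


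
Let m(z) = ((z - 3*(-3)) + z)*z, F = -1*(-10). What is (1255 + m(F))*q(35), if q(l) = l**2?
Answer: 1892625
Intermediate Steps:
F = 10
m(z) = z*(9 + 2*z) (m(z) = ((z + 9) + z)*z = ((9 + z) + z)*z = (9 + 2*z)*z = z*(9 + 2*z))
(1255 + m(F))*q(35) = (1255 + 10*(9 + 2*10))*35**2 = (1255 + 10*(9 + 20))*1225 = (1255 + 10*29)*1225 = (1255 + 290)*1225 = 1545*1225 = 1892625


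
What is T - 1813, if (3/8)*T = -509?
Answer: -9511/3 ≈ -3170.3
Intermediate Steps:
T = -4072/3 (T = (8/3)*(-509) = -4072/3 ≈ -1357.3)
T - 1813 = -4072/3 - 1813 = -9511/3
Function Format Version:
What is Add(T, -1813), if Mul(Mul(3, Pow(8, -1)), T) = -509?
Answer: Rational(-9511, 3) ≈ -3170.3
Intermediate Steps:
T = Rational(-4072, 3) (T = Mul(Rational(8, 3), -509) = Rational(-4072, 3) ≈ -1357.3)
Add(T, -1813) = Add(Rational(-4072, 3), -1813) = Rational(-9511, 3)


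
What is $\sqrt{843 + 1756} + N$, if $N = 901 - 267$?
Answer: $634 + \sqrt{2599} \approx 684.98$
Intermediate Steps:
$N = 634$
$\sqrt{843 + 1756} + N = \sqrt{843 + 1756} + 634 = \sqrt{2599} + 634 = 634 + \sqrt{2599}$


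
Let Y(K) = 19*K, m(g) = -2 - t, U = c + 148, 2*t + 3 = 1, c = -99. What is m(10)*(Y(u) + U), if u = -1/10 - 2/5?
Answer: -79/2 ≈ -39.500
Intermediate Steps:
t = -1 (t = -3/2 + (½)*1 = -3/2 + ½ = -1)
U = 49 (U = -99 + 148 = 49)
m(g) = -1 (m(g) = -2 - 1*(-1) = -2 + 1 = -1)
u = -½ (u = -1*⅒ - 2*⅕ = -⅒ - ⅖ = -½ ≈ -0.50000)
m(10)*(Y(u) + U) = -(19*(-½) + 49) = -(-19/2 + 49) = -1*79/2 = -79/2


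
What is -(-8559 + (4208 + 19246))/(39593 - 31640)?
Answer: -4965/2651 ≈ -1.8729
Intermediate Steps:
-(-8559 + (4208 + 19246))/(39593 - 31640) = -(-8559 + 23454)/7953 = -14895/7953 = -1*4965/2651 = -4965/2651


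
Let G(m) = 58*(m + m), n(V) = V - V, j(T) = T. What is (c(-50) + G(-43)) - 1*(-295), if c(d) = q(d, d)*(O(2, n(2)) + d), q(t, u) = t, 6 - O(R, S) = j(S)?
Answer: -2493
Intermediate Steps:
n(V) = 0
O(R, S) = 6 - S
G(m) = 116*m (G(m) = 58*(2*m) = 116*m)
c(d) = d*(6 + d) (c(d) = d*((6 - 1*0) + d) = d*((6 + 0) + d) = d*(6 + d))
(c(-50) + G(-43)) - 1*(-295) = (-50*(6 - 50) + 116*(-43)) - 1*(-295) = (-50*(-44) - 4988) + 295 = (2200 - 4988) + 295 = -2788 + 295 = -2493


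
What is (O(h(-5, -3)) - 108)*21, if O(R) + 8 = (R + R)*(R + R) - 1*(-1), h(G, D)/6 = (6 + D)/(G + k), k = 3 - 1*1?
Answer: 609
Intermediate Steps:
k = 2 (k = 3 - 1 = 2)
h(G, D) = 6*(6 + D)/(2 + G) (h(G, D) = 6*((6 + D)/(G + 2)) = 6*((6 + D)/(2 + G)) = 6*(6 + D)/(2 + G))
O(R) = -7 + 4*R**2 (O(R) = -8 + ((R + R)*(R + R) - 1*(-1)) = -8 + ((2*R)*(2*R) + 1) = -8 + (4*R**2 + 1) = -8 + (1 + 4*R**2) = -7 + 4*R**2)
(O(h(-5, -3)) - 108)*21 = ((-7 + 4*(6*(6 - 3)/(2 - 5))**2) - 108)*21 = ((-7 + 4*(6*3/(-3))**2) - 108)*21 = ((-7 + 4*(6*(-1/3)*3)**2) - 108)*21 = ((-7 + 4*(-6)**2) - 108)*21 = ((-7 + 4*36) - 108)*21 = ((-7 + 144) - 108)*21 = (137 - 108)*21 = 29*21 = 609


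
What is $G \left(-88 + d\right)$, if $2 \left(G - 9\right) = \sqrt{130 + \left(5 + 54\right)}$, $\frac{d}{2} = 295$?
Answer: $4518 + 753 \sqrt{21} \approx 7968.7$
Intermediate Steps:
$d = 590$ ($d = 2 \cdot 295 = 590$)
$G = 9 + \frac{3 \sqrt{21}}{2}$ ($G = 9 + \frac{\sqrt{130 + \left(5 + 54\right)}}{2} = 9 + \frac{\sqrt{130 + 59}}{2} = 9 + \frac{\sqrt{189}}{2} = 9 + \frac{3 \sqrt{21}}{2} \approx 15.874$)
$G \left(-88 + d\right) = \left(9 + \frac{3 \sqrt{21}}{2}\right) \left(-88 + 590\right) = \left(9 + \frac{3 \sqrt{21}}{2}\right) 502 = 4518 + 753 \sqrt{21}$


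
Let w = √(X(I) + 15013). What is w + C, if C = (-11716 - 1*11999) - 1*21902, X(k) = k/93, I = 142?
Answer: -45617 + √129860643/93 ≈ -45494.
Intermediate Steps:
X(k) = k/93 (X(k) = k*(1/93) = k/93)
C = -45617 (C = (-11716 - 11999) - 21902 = -23715 - 21902 = -45617)
w = √129860643/93 (w = √((1/93)*142 + 15013) = √(142/93 + 15013) = √(1396351/93) = √129860643/93 ≈ 122.53)
w + C = √129860643/93 - 45617 = -45617 + √129860643/93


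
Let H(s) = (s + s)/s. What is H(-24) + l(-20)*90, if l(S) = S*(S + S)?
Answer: 72002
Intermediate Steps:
l(S) = 2*S**2 (l(S) = S*(2*S) = 2*S**2)
H(s) = 2 (H(s) = (2*s)/s = 2)
H(-24) + l(-20)*90 = 2 + (2*(-20)**2)*90 = 2 + (2*400)*90 = 2 + 800*90 = 2 + 72000 = 72002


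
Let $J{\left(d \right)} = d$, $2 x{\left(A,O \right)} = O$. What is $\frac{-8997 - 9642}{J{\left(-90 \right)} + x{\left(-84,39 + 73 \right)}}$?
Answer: $\frac{18639}{34} \approx 548.21$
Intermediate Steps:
$x{\left(A,O \right)} = \frac{O}{2}$
$\frac{-8997 - 9642}{J{\left(-90 \right)} + x{\left(-84,39 + 73 \right)}} = \frac{-8997 - 9642}{-90 + \frac{39 + 73}{2}} = - \frac{18639}{-90 + \frac{1}{2} \cdot 112} = - \frac{18639}{-90 + 56} = - \frac{18639}{-34} = \left(-18639\right) \left(- \frac{1}{34}\right) = \frac{18639}{34}$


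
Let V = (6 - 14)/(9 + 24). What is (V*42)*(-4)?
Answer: 448/11 ≈ 40.727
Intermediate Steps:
V = -8/33 ≈ -0.24242
(V*42)*(-4) = -8/33*42*(-4) = -112/11*(-4) = 448/11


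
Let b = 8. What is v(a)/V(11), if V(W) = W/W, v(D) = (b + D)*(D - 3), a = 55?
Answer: 3276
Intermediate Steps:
v(D) = (-3 + D)*(8 + D) (v(D) = (8 + D)*(D - 3) = (8 + D)*(-3 + D) = (-3 + D)*(8 + D))
V(W) = 1
v(a)/V(11) = (-24 + 55**2 + 5*55)/1 = (-24 + 3025 + 275)*1 = 3276*1 = 3276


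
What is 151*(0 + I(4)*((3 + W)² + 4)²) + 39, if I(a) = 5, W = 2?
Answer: 634994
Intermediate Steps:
151*(0 + I(4)*((3 + W)² + 4)²) + 39 = 151*(0 + 5*((3 + 2)² + 4)²) + 39 = 151*(0 + 5*(5² + 4)²) + 39 = 151*(0 + 5*(25 + 4)²) + 39 = 151*(0 + 5*29²) + 39 = 151*(0 + 5*841) + 39 = 151*(0 + 4205) + 39 = 151*4205 + 39 = 634955 + 39 = 634994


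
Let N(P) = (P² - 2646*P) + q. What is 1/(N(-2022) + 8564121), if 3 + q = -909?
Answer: 1/18001905 ≈ 5.5550e-8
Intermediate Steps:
q = -912 (q = -3 - 909 = -912)
N(P) = -912 + P² - 2646*P (N(P) = (P² - 2646*P) - 912 = -912 + P² - 2646*P)
1/(N(-2022) + 8564121) = 1/((-912 + (-2022)² - 2646*(-2022)) + 8564121) = 1/((-912 + 4088484 + 5350212) + 8564121) = 1/(9437784 + 8564121) = 1/18001905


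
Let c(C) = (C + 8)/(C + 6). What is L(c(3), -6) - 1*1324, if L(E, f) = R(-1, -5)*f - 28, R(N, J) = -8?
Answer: -1304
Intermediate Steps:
c(C) = (8 + C)/(6 + C)
L(E, f) = -28 - 8*f (L(E, f) = -8*f - 28 = -28 - 8*f)
L(c(3), -6) - 1*1324 = (-28 - 8*(-6)) - 1*1324 = (-28 + 48) - 1324 = 20 - 1324 = -1304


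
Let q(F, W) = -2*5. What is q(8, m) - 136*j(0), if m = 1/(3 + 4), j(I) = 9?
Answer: -1234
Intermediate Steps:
m = ⅐ (m = 1/7 = ⅐ ≈ 0.14286)
q(F, W) = -10
q(8, m) - 136*j(0) = -10 - 136*9 = -10 - 1224 = -1234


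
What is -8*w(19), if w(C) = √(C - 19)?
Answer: 0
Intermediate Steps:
w(C) = √(-19 + C)
-8*w(19) = -8*√(-19 + 19) = -8*√0 = -8*0 = 0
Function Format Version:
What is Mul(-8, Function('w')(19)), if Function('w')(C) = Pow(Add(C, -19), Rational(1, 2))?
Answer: 0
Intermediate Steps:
Function('w')(C) = Pow(Add(-19, C), Rational(1, 2))
Mul(-8, Function('w')(19)) = Mul(-8, Pow(Add(-19, 19), Rational(1, 2))) = Mul(-8, Pow(0, Rational(1, 2))) = Mul(-8, 0) = 0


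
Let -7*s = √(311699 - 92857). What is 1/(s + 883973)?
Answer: 43314677/38289004752879 + 7*√218842/38289004752879 ≈ 1.1313e-6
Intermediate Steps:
s = -√218842/7 (s = -√(311699 - 92857)/7 = -√218842/7 ≈ -66.829)
1/(s + 883973) = 1/(-√218842/7 + 883973) = 1/(883973 - √218842/7)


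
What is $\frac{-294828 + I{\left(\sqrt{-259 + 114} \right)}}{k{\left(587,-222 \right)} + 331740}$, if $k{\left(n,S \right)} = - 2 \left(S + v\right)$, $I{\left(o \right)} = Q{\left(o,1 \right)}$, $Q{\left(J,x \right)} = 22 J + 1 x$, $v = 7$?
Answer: $- \frac{294827}{332170} + \frac{11 i \sqrt{145}}{166085} \approx -0.88758 + 0.00079753 i$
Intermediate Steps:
$Q{\left(J,x \right)} = x + 22 J$ ($Q{\left(J,x \right)} = 22 J + x = x + 22 J$)
$I{\left(o \right)} = 1 + 22 o$
$k{\left(n,S \right)} = -14 - 2 S$ ($k{\left(n,S \right)} = - 2 \left(S + 7\right) = - 2 \left(7 + S\right) = -14 - 2 S$)
$\frac{-294828 + I{\left(\sqrt{-259 + 114} \right)}}{k{\left(587,-222 \right)} + 331740} = \frac{-294828 + \left(1 + 22 \sqrt{-259 + 114}\right)}{\left(-14 - -444\right) + 331740} = \frac{-294828 + \left(1 + 22 \sqrt{-145}\right)}{\left(-14 + 444\right) + 331740} = \frac{-294828 + \left(1 + 22 i \sqrt{145}\right)}{430 + 331740} = \frac{-294828 + \left(1 + 22 i \sqrt{145}\right)}{332170} = \left(-294827 + 22 i \sqrt{145}\right) \frac{1}{332170} = - \frac{294827}{332170} + \frac{11 i \sqrt{145}}{166085}$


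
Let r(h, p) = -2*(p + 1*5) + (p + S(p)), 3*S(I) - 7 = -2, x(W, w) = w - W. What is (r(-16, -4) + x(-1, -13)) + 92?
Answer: 227/3 ≈ 75.667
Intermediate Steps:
S(I) = 5/3 (S(I) = 7/3 + (⅓)*(-2) = 7/3 - ⅔ = 5/3)
r(h, p) = -25/3 - p (r(h, p) = -2*(p + 1*5) + (p + 5/3) = -2*(p + 5) + (5/3 + p) = -2*(5 + p) + (5/3 + p) = (-10 - 2*p) + (5/3 + p) = -25/3 - p)
(r(-16, -4) + x(-1, -13)) + 92 = ((-25/3 - 1*(-4)) + (-13 - 1*(-1))) + 92 = ((-25/3 + 4) + (-13 + 1)) + 92 = (-13/3 - 12) + 92 = -49/3 + 92 = 227/3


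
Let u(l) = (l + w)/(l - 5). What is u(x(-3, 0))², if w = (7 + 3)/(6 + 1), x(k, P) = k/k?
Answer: 289/784 ≈ 0.36862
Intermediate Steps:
x(k, P) = 1
w = 10/7 ≈ 1.4286
u(l) = (10/7 + l)/(-5 + l) (u(l) = (l + 10/7)/(l - 5) = (10/7 + l)/(-5 + l))
u(x(-3, 0))² = ((10/7 + 1)/(-5 + 1))² = ((17/7)/(-4))² = (-¼*17/7)² = (-17/28)² = 289/784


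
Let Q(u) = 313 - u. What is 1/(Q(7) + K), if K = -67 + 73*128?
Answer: 1/9583 ≈ 0.00010435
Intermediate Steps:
K = 9277 (K = -67 + 9344 = 9277)
1/(Q(7) + K) = 1/((313 - 1*7) + 9277) = 1/((313 - 7) + 9277) = 1/(306 + 9277) = 1/9583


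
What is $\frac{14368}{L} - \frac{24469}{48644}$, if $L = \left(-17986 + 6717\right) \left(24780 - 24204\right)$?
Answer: $- \frac{2492591027}{4933523124} \approx -0.50524$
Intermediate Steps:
$L = -6490944$ ($L = \left(-11269\right) 576 = -6490944$)
$\frac{14368}{L} - \frac{24469}{48644} = \frac{14368}{-6490944} - \frac{24469}{48644} = 14368 \left(- \frac{1}{6490944}\right) - \frac{24469}{48644} = - \frac{449}{202842} - \frac{24469}{48644} = - \frac{2492591027}{4933523124}$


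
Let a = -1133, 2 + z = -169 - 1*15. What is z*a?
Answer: 210738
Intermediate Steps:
z = -186 (z = -2 + (-169 - 1*15) = -2 + (-169 - 15) = -2 - 184 = -186)
z*a = -186*(-1133) = 210738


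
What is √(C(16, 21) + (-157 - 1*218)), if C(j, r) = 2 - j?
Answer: I*√389 ≈ 19.723*I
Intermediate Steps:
√(C(16, 21) + (-157 - 1*218)) = √((2 - 1*16) + (-157 - 1*218)) = √((2 - 16) + (-157 - 218)) = √(-14 - 375) = √(-389) = I*√389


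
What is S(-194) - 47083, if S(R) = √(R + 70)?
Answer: -47083 + 2*I*√31 ≈ -47083.0 + 11.136*I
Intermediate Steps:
S(R) = √(70 + R)
S(-194) - 47083 = √(70 - 194) - 47083 = √(-124) - 47083 = 2*I*√31 - 47083 = -47083 + 2*I*√31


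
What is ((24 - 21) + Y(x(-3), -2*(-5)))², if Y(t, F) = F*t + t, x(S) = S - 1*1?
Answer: 1681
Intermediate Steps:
x(S) = -1 + S (x(S) = S - 1 = -1 + S)
Y(t, F) = t + F*t
((24 - 21) + Y(x(-3), -2*(-5)))² = ((24 - 21) + (-1 - 3)*(1 - 2*(-5)))² = (3 - 4*(1 + 10))² = (3 - 4*11)² = (3 - 44)² = (-41)² = 1681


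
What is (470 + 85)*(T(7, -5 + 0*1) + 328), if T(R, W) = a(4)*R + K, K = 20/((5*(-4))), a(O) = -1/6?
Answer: 361675/2 ≈ 1.8084e+5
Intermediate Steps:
a(O) = -⅙ (a(O) = -1*⅙ = -⅙)
K = -1 (K = 20/(-20) = 20*(-1/20) = -1)
T(R, W) = -1 - R/6 (T(R, W) = -R/6 - 1 = -1 - R/6)
(470 + 85)*(T(7, -5 + 0*1) + 328) = (470 + 85)*((-1 - ⅙*7) + 328) = 555*((-1 - 7/6) + 328) = 555*(-13/6 + 328) = 555*(1955/6) = 361675/2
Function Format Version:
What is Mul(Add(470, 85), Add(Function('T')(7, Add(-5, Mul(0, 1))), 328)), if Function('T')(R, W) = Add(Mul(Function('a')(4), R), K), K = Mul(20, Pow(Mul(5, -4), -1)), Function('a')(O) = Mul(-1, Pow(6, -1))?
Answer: Rational(361675, 2) ≈ 1.8084e+5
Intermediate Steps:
Function('a')(O) = Rational(-1, 6) (Function('a')(O) = Mul(-1, Rational(1, 6)) = Rational(-1, 6))
K = -1 (K = Mul(20, Pow(-20, -1)) = Mul(20, Rational(-1, 20)) = -1)
Function('T')(R, W) = Add(-1, Mul(Rational(-1, 6), R)) (Function('T')(R, W) = Add(Mul(Rational(-1, 6), R), -1) = Add(-1, Mul(Rational(-1, 6), R)))
Mul(Add(470, 85), Add(Function('T')(7, Add(-5, Mul(0, 1))), 328)) = Mul(Add(470, 85), Add(Add(-1, Mul(Rational(-1, 6), 7)), 328)) = Mul(555, Add(Add(-1, Rational(-7, 6)), 328)) = Mul(555, Add(Rational(-13, 6), 328)) = Mul(555, Rational(1955, 6)) = Rational(361675, 2)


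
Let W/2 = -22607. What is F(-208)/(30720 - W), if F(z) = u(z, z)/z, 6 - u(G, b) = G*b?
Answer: 21629/7897136 ≈ 0.0027388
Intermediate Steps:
u(G, b) = 6 - G*b
W = -45214 (W = 2*(-22607) = -45214)
F(z) = (6 - z²)/z (F(z) = (6 - z*z)/z = (6 - z²)/z)
F(-208)/(30720 - W) = (-1*(-208) + 6/(-208))/(30720 - 1*(-45214)) = (208 + 6*(-1/208))/(30720 + 45214) = (208 - 3/104)/75934 = (21629/104)*(1/75934) = 21629/7897136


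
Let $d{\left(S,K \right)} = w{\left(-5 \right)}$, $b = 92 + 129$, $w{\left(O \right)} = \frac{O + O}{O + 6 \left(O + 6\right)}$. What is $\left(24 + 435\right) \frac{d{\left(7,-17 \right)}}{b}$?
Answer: $- \frac{270}{13} \approx -20.769$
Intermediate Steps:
$w{\left(O \right)} = \frac{2 O}{36 + 7 O}$ ($w{\left(O \right)} = \frac{2 O}{O + 6 \left(6 + O\right)} = \frac{2 O}{O + \left(36 + 6 O\right)} = \frac{2 O}{36 + 7 O}$)
$b = 221$
$d{\left(S,K \right)} = -10$ ($d{\left(S,K \right)} = 2 \left(-5\right) \frac{1}{36 + 7 \left(-5\right)} = 2 \left(-5\right) \frac{1}{36 - 35} = 2 \left(-5\right) 1^{-1} = 2 \left(-5\right) 1 = -10$)
$\left(24 + 435\right) \frac{d{\left(7,-17 \right)}}{b} = \left(24 + 435\right) \left(- \frac{10}{221}\right) = 459 \left(\left(-10\right) \frac{1}{221}\right) = 459 \left(- \frac{10}{221}\right) = - \frac{270}{13}$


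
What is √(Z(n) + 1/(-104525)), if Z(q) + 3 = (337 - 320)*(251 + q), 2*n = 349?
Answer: 3*√1404384913814/41810 ≈ 85.032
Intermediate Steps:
n = 349/2 (n = (½)*349 = 349/2 ≈ 174.50)
Z(q) = 4264 + 17*q (Z(q) = -3 + (337 - 320)*(251 + q) = -3 + 17*(251 + q) = -3 + (4267 + 17*q) = 4264 + 17*q)
√(Z(n) + 1/(-104525)) = √((4264 + 17*(349/2)) + 1/(-104525)) = √((4264 + 5933/2) - 1/104525) = √(14461/2 - 1/104525) = √(1511536023/209050) = 3*√1404384913814/41810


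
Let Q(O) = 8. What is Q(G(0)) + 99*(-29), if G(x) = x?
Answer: -2863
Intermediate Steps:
Q(G(0)) + 99*(-29) = 8 + 99*(-29) = 8 - 2871 = -2863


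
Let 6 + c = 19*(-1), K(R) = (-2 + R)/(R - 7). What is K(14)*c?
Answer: -300/7 ≈ -42.857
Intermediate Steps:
K(R) = (-2 + R)/(-7 + R)
c = -25 (c = -6 + 19*(-1) = -6 - 19 = -25)
K(14)*c = ((-2 + 14)/(-7 + 14))*(-25) = (12/7)*(-25) = -300/7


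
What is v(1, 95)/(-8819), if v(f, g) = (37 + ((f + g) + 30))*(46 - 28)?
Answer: -2934/8819 ≈ -0.33269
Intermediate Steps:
v(f, g) = 1206 + 18*f + 18*g (v(f, g) = (37 + (30 + f + g))*18 = (67 + f + g)*18 = 1206 + 18*f + 18*g)
v(1, 95)/(-8819) = (1206 + 18*1 + 18*95)/(-8819) = (1206 + 18 + 1710)*(-1/8819) = 2934*(-1/8819) = -2934/8819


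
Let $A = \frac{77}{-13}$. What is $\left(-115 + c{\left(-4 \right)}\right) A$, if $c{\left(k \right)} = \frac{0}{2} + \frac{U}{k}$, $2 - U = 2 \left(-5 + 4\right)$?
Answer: $\frac{8932}{13} \approx 687.08$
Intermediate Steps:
$A = - \frac{77}{13}$ ($A = 77 \left(- \frac{1}{13}\right) = - \frac{77}{13} \approx -5.9231$)
$U = 4$ ($U = 2 - 2 \left(-5 + 4\right) = 2 - 2 \left(-1\right) = 2 - -2 = 2 + 2 = 4$)
$c{\left(k \right)} = \frac{4}{k}$ ($c{\left(k \right)} = \frac{0}{2} + \frac{4}{k} = 0 \cdot \frac{1}{2} + \frac{4}{k} = 0 + \frac{4}{k} = \frac{4}{k}$)
$\left(-115 + c{\left(-4 \right)}\right) A = \left(-115 + \frac{4}{-4}\right) \left(- \frac{77}{13}\right) = \left(-115 + 4 \left(- \frac{1}{4}\right)\right) \left(- \frac{77}{13}\right) = \left(-115 - 1\right) \left(- \frac{77}{13}\right) = \left(-116\right) \left(- \frac{77}{13}\right) = \frac{8932}{13}$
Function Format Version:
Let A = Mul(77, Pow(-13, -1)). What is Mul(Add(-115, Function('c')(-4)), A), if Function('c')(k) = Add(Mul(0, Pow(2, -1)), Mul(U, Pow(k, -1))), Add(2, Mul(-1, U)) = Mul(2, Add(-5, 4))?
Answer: Rational(8932, 13) ≈ 687.08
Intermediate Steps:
A = Rational(-77, 13) (A = Mul(77, Rational(-1, 13)) = Rational(-77, 13) ≈ -5.9231)
U = 4 (U = Add(2, Mul(-1, Mul(2, Add(-5, 4)))) = Add(2, Mul(-1, Mul(2, -1))) = Add(2, Mul(-1, -2)) = Add(2, 2) = 4)
Function('c')(k) = Mul(4, Pow(k, -1)) (Function('c')(k) = Add(Mul(0, Pow(2, -1)), Mul(4, Pow(k, -1))) = Add(Mul(0, Rational(1, 2)), Mul(4, Pow(k, -1))) = Add(0, Mul(4, Pow(k, -1))) = Mul(4, Pow(k, -1)))
Mul(Add(-115, Function('c')(-4)), A) = Mul(Add(-115, Mul(4, Pow(-4, -1))), Rational(-77, 13)) = Mul(Add(-115, Mul(4, Rational(-1, 4))), Rational(-77, 13)) = Mul(Add(-115, -1), Rational(-77, 13)) = Mul(-116, Rational(-77, 13)) = Rational(8932, 13)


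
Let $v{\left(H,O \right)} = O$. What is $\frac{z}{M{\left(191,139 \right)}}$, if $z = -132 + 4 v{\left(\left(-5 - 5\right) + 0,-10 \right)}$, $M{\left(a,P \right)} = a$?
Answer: $- \frac{172}{191} \approx -0.90052$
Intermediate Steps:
$z = -172$ ($z = -132 + 4 \left(-10\right) = -132 - 40 = -172$)
$\frac{z}{M{\left(191,139 \right)}} = - \frac{172}{191}$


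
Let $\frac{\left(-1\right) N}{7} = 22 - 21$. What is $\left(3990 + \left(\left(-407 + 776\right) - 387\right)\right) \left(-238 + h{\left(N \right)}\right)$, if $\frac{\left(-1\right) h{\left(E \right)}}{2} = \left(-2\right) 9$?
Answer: $-802344$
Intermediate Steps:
$N = -7$ ($N = - 7 \left(22 - 21\right) = \left(-7\right) 1 = -7$)
$h{\left(E \right)} = 36$ ($h{\left(E \right)} = - 2 \left(\left(-2\right) 9\right) = \left(-2\right) \left(-18\right) = 36$)
$\left(3990 + \left(\left(-407 + 776\right) - 387\right)\right) \left(-238 + h{\left(N \right)}\right) = \left(3990 + \left(\left(-407 + 776\right) - 387\right)\right) \left(-238 + 36\right) = \left(3990 + \left(369 - 387\right)\right) \left(-202\right) = \left(3990 - 18\right) \left(-202\right) = 3972 \left(-202\right) = -802344$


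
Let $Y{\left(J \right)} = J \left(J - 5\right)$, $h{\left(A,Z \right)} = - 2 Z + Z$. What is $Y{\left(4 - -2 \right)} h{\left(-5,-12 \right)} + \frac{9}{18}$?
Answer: $\frac{145}{2} \approx 72.5$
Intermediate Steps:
$h{\left(A,Z \right)} = - Z$
$Y{\left(J \right)} = J \left(-5 + J\right)$
$Y{\left(4 - -2 \right)} h{\left(-5,-12 \right)} + \frac{9}{18} = \left(4 - -2\right) \left(-5 + \left(4 - -2\right)\right) \left(\left(-1\right) \left(-12\right)\right) + \frac{9}{18} = \left(4 + 2\right) \left(-5 + \left(4 + 2\right)\right) 12 + 9 \cdot \frac{1}{18} = 6 \left(-5 + 6\right) 12 + \frac{1}{2} = 6 \cdot 1 \cdot 12 + \frac{1}{2} = 6 \cdot 12 + \frac{1}{2} = 72 + \frac{1}{2} = \frac{145}{2}$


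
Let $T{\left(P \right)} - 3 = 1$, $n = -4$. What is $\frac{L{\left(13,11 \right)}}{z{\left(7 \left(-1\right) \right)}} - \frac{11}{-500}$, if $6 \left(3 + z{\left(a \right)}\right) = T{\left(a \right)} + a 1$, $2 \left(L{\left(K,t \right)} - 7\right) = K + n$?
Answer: $- \frac{11423}{3500} \approx -3.2637$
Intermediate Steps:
$T{\left(P \right)} = 4$ ($T{\left(P \right)} = 3 + 1 = 4$)
$L{\left(K,t \right)} = 5 + \frac{K}{2}$ ($L{\left(K,t \right)} = 7 + \frac{K - 4}{2} = 7 + \frac{-4 + K}{2} = 7 + \left(-2 + \frac{K}{2}\right) = 5 + \frac{K}{2}$)
$z{\left(a \right)} = - \frac{7}{3} + \frac{a}{6}$ ($z{\left(a \right)} = -3 + \frac{4 + a 1}{6} = -3 + \frac{4 + a}{6} = -3 + \left(\frac{2}{3} + \frac{a}{6}\right) = - \frac{7}{3} + \frac{a}{6}$)
$\frac{L{\left(13,11 \right)}}{z{\left(7 \left(-1\right) \right)}} - \frac{11}{-500} = \frac{5 + \frac{1}{2} \cdot 13}{- \frac{7}{3} + \frac{7 \left(-1\right)}{6}} - \frac{11}{-500} = \frac{5 + \frac{13}{2}}{- \frac{7}{3} + \frac{1}{6} \left(-7\right)} - - \frac{11}{500} = \frac{23}{2 \left(- \frac{7}{3} - \frac{7}{6}\right)} + \frac{11}{500} = \frac{23}{2 \left(- \frac{7}{2}\right)} + \frac{11}{500} = \frac{23}{2} \left(- \frac{2}{7}\right) + \frac{11}{500} = - \frac{23}{7} + \frac{11}{500} = - \frac{11423}{3500}$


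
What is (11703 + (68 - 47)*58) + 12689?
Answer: 25610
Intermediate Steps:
(11703 + (68 - 47)*58) + 12689 = (11703 + 21*58) + 12689 = (11703 + 1218) + 12689 = 12921 + 12689 = 25610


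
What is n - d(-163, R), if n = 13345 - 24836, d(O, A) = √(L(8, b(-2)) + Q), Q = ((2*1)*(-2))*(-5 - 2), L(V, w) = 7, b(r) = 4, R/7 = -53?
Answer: -11491 - √35 ≈ -11497.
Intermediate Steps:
R = -371 (R = 7*(-53) = -371)
Q = 28 (Q = (2*(-2))*(-7) = -4*(-7) = 28)
d(O, A) = √35 (d(O, A) = √(7 + 28) = √35)
n = -11491
n - d(-163, R) = -11491 - √35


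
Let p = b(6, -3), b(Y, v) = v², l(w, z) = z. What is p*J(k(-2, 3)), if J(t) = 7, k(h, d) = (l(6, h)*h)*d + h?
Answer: 63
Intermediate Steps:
k(h, d) = h + d*h² (k(h, d) = (h*h)*d + h = h²*d + h = d*h² + h = h + d*h²)
p = 9 (p = (-3)² = 9)
p*J(k(-2, 3)) = 9*7 = 63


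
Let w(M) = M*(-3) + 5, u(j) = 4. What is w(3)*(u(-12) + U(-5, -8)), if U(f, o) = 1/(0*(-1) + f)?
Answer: -76/5 ≈ -15.200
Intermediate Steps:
U(f, o) = 1/f (U(f, o) = 1/(0 + f) = 1/f)
w(M) = 5 - 3*M (w(M) = -3*M + 5 = 5 - 3*M)
w(3)*(u(-12) + U(-5, -8)) = (5 - 3*3)*(4 + 1/(-5)) = (5 - 9)*(4 - 1/5) = -4*19/5 = -76/5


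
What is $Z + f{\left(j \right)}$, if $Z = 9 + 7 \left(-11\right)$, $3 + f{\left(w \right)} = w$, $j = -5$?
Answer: $-76$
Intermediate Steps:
$f{\left(w \right)} = -3 + w$
$Z = -68$ ($Z = 9 - 77 = -68$)
$Z + f{\left(j \right)} = -68 - 8 = -76$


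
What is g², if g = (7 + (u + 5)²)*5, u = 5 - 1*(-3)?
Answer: 774400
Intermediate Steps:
u = 8 (u = 5 + 3 = 8)
g = 880 (g = (7 + (8 + 5)²)*5 = (7 + 13²)*5 = (7 + 169)*5 = 176*5 = 880)
g² = 880² = 774400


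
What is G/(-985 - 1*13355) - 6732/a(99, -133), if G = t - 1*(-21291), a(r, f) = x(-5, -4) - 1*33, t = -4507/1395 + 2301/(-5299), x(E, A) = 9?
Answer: 29576423173783/106002785700 ≈ 279.02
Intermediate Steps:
t = -27092488/7392105 (t = -4507*1/1395 + 2301*(-1/5299) = -4507/1395 - 2301/5299 = -27092488/7392105 ≈ -3.6651)
a(r, f) = -24 (a(r, f) = 9 - 1*33 = 9 - 33 = -24)
G = 157358215067/7392105 (G = -27092488/7392105 - 1*(-21291) = -27092488/7392105 + 21291 = 157358215067/7392105 ≈ 21287.)
G/(-985 - 1*13355) - 6732/a(99, -133) = 157358215067/(7392105*(-985 - 1*13355)) - 6732/(-24) = 157358215067/(7392105*(-985 - 13355)) - 6732*(-1/24) = (157358215067/7392105)/(-14340) + 561/2 = (157358215067/7392105)*(-1/14340) + 561/2 = -157358215067/106002785700 + 561/2 = 29576423173783/106002785700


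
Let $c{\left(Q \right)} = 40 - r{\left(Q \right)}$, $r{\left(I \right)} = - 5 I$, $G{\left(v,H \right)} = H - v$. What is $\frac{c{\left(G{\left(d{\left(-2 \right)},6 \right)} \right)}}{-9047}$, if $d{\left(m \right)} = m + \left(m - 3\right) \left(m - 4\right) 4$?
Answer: $\frac{520}{9047} \approx 0.057478$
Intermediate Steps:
$d{\left(m \right)} = m + 4 \left(-4 + m\right) \left(-3 + m\right)$ ($d{\left(m \right)} = m + \left(-3 + m\right) \left(-4 + m\right) 4 = m + \left(-4 + m\right) \left(-3 + m\right) 4 = m + 4 \left(-4 + m\right) \left(-3 + m\right)$)
$c{\left(Q \right)} = 40 + 5 Q$ ($c{\left(Q \right)} = 40 - - 5 Q = 40 + 5 Q$)
$\frac{c{\left(G{\left(d{\left(-2 \right)},6 \right)} \right)}}{-9047} = \frac{40 + 5 \left(6 - \left(48 - -54 + 4 \left(-2\right)^{2}\right)\right)}{-9047} = \left(40 + 5 \left(6 - \left(48 + 54 + 4 \cdot 4\right)\right)\right) \left(- \frac{1}{9047}\right) = \left(40 + 5 \left(6 - \left(48 + 54 + 16\right)\right)\right) \left(- \frac{1}{9047}\right) = \left(40 + 5 \left(6 - 118\right)\right) \left(- \frac{1}{9047}\right) = \left(40 + 5 \left(-112\right)\right) \left(- \frac{1}{9047}\right) = \left(40 - 560\right) \left(- \frac{1}{9047}\right) = \left(-520\right) \left(- \frac{1}{9047}\right) = \frac{520}{9047}$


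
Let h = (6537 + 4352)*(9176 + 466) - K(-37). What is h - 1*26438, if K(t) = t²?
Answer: 104963931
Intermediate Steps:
h = 104990369 (h = (6537 + 4352)*(9176 + 466) - 1*(-37)² = 10889*9642 - 1*1369 = 104991738 - 1369 = 104990369)
h - 1*26438 = 104990369 - 1*26438 = 104990369 - 26438 = 104963931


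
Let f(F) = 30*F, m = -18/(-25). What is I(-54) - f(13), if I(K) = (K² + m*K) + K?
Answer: 60828/25 ≈ 2433.1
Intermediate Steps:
m = 18/25 (m = -18*(-1/25) = 18/25 ≈ 0.72000)
I(K) = K² + 43*K/25 (I(K) = (K² + 18*K/25) + K = K² + 43*K/25)
I(-54) - f(13) = (1/25)*(-54)*(43 + 25*(-54)) - 30*13 = (1/25)*(-54)*(43 - 1350) - 1*390 = (1/25)*(-54)*(-1307) - 390 = 70578/25 - 390 = 60828/25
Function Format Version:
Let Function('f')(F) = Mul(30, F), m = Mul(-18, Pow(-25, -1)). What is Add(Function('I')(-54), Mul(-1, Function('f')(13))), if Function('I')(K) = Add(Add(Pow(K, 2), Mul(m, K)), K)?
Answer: Rational(60828, 25) ≈ 2433.1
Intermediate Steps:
m = Rational(18, 25) (m = Mul(-18, Rational(-1, 25)) = Rational(18, 25) ≈ 0.72000)
Function('I')(K) = Add(Pow(K, 2), Mul(Rational(43, 25), K)) (Function('I')(K) = Add(Add(Pow(K, 2), Mul(Rational(18, 25), K)), K) = Add(Pow(K, 2), Mul(Rational(43, 25), K)))
Add(Function('I')(-54), Mul(-1, Function('f')(13))) = Add(Mul(Rational(1, 25), -54, Add(43, Mul(25, -54))), Mul(-1, Mul(30, 13))) = Add(Mul(Rational(1, 25), -54, Add(43, -1350)), Mul(-1, 390)) = Add(Mul(Rational(1, 25), -54, -1307), -390) = Add(Rational(70578, 25), -390) = Rational(60828, 25)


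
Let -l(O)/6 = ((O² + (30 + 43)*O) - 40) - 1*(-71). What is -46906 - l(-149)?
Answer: 21224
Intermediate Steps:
l(O) = -186 - 438*O - 6*O² (l(O) = -6*(((O² + (30 + 43)*O) - 40) - 1*(-71)) = -6*(((O² + 73*O) - 40) + 71) = -6*((-40 + O² + 73*O) + 71) = -6*(31 + O² + 73*O) = -186 - 438*O - 6*O²)
-46906 - l(-149) = -46906 - (-186 - 438*(-149) - 6*(-149)²) = -46906 - (-186 + 65262 - 6*22201) = -46906 - (-186 + 65262 - 133206) = -46906 - 1*(-68130) = -46906 + 68130 = 21224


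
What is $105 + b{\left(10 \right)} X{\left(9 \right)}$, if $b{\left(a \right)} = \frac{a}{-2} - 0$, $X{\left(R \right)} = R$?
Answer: $60$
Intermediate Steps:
$b{\left(a \right)} = - \frac{a}{2}$ ($b{\left(a \right)} = a \left(- \frac{1}{2}\right) + 0 = - \frac{a}{2} + 0 = - \frac{a}{2}$)
$105 + b{\left(10 \right)} X{\left(9 \right)} = 105 + \left(- \frac{1}{2}\right) 10 \cdot 9 = 105 - 45 = 60$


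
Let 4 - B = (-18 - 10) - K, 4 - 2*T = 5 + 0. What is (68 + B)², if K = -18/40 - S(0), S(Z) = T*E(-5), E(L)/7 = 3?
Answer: 4844401/400 ≈ 12111.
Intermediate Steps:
E(L) = 21 (E(L) = 7*3 = 21)
T = -½ (T = 2 - (5 + 0)/2 = 2 - ½*5 = 2 - 5/2 = -½ ≈ -0.50000)
S(Z) = -21/2 (S(Z) = -½*21 = -21/2)
K = 201/20 (K = -18/40 - 1*(-21/2) = -18*1/40 + 21/2 = -9/20 + 21/2 = 201/20 ≈ 10.050)
B = 841/20 (B = 4 - ((-18 - 10) - 1*201/20) = 4 - (-28 - 201/20) = 4 - 1*(-761/20) = 4 + 761/20 = 841/20 ≈ 42.050)
(68 + B)² = (68 + 841/20)² = (2201/20)² = 4844401/400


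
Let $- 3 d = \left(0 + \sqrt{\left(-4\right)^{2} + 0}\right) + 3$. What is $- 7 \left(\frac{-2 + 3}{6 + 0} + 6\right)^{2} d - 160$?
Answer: $\frac{49801}{108} \approx 461.12$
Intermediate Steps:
$d = - \frac{7}{3}$ ($d = - \frac{\left(0 + \sqrt{\left(-4\right)^{2} + 0}\right) + 3}{3} = - \frac{\left(0 + \sqrt{16 + 0}\right) + 3}{3} = - \frac{\left(0 + \sqrt{16}\right) + 3}{3} = - \frac{\left(0 + 4\right) + 3}{3} = - \frac{4 + 3}{3} = \left(- \frac{1}{3}\right) 7 = - \frac{7}{3} \approx -2.3333$)
$- 7 \left(\frac{-2 + 3}{6 + 0} + 6\right)^{2} d - 160 = - 7 \left(\frac{-2 + 3}{6 + 0} + 6\right)^{2} \left(- \frac{7}{3}\right) - 160 = - 7 \left(1 \cdot \frac{1}{6} + 6\right)^{2} \left(- \frac{7}{3}\right) - 160 = - 7 \left(\frac{1}{6} + 6\right)^{2} \left(- \frac{7}{3}\right) - 160 = - 7 \left(\frac{37}{6}\right)^{2} \left(- \frac{7}{3}\right) - 160 = \left(-7\right) \frac{1369}{36} \left(- \frac{7}{3}\right) - 160 = \left(- \frac{9583}{36}\right) \left(- \frac{7}{3}\right) - 160 = \frac{67081}{108} - 160 = \frac{49801}{108}$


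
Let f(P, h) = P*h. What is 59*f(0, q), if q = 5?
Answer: 0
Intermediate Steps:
59*f(0, q) = 59*(0*5) = 59*0 = 0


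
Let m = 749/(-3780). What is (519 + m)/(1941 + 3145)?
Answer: 280153/2746440 ≈ 0.10201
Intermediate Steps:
m = -107/540 (m = 749*(-1/3780) = -107/540 ≈ -0.19815)
(519 + m)/(1941 + 3145) = (519 - 107/540)/(1941 + 3145) = (280153/540)/5086 = (280153/540)*(1/5086) = 280153/2746440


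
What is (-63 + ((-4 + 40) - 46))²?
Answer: 5329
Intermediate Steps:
(-63 + ((-4 + 40) - 46))² = (-63 + (36 - 46))² = (-63 - 10)² = (-73)² = 5329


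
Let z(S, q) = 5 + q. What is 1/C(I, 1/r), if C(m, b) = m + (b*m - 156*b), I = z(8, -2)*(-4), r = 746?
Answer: -373/4560 ≈ -0.081798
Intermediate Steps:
I = -12 (I = (5 - 2)*(-4) = 3*(-4) = -12)
C(m, b) = m - 156*b + b*m (C(m, b) = m + (-156*b + b*m) = m - 156*b + b*m)
1/C(I, 1/r) = 1/(-12 - 156/746 - 12/746) = 1/(-12 - 156*1/746 + (1/746)*(-12)) = 1/(-12 - 78/373 - 6/373) = 1/(-4560/373) = -373/4560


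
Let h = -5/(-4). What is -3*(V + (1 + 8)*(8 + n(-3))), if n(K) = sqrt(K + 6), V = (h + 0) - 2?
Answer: -855/4 - 27*sqrt(3) ≈ -260.52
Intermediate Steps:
h = 5/4 (h = -5*(-1/4) = 5/4 ≈ 1.2500)
V = -3/4 (V = (5/4 + 0) - 2 = 5/4 - 2 = -3/4 ≈ -0.75000)
n(K) = sqrt(6 + K)
-3*(V + (1 + 8)*(8 + n(-3))) = -3*(-3/4 + (1 + 8)*(8 + sqrt(6 - 3))) = -3*(-3/4 + 9*(8 + sqrt(3))) = -3*(-3/4 + (72 + 9*sqrt(3))) = -3*(285/4 + 9*sqrt(3)) = -855/4 - 27*sqrt(3)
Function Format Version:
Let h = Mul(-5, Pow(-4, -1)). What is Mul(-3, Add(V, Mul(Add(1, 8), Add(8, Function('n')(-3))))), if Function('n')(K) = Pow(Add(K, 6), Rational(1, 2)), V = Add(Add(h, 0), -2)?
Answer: Add(Rational(-855, 4), Mul(-27, Pow(3, Rational(1, 2)))) ≈ -260.52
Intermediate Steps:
h = Rational(5, 4) (h = Mul(-5, Rational(-1, 4)) = Rational(5, 4) ≈ 1.2500)
V = Rational(-3, 4) (V = Add(Add(Rational(5, 4), 0), -2) = Add(Rational(5, 4), -2) = Rational(-3, 4) ≈ -0.75000)
Function('n')(K) = Pow(Add(6, K), Rational(1, 2))
Mul(-3, Add(V, Mul(Add(1, 8), Add(8, Function('n')(-3))))) = Mul(-3, Add(Rational(-3, 4), Mul(Add(1, 8), Add(8, Pow(Add(6, -3), Rational(1, 2)))))) = Mul(-3, Add(Rational(-3, 4), Mul(9, Add(8, Pow(3, Rational(1, 2)))))) = Mul(-3, Add(Rational(-3, 4), Add(72, Mul(9, Pow(3, Rational(1, 2)))))) = Mul(-3, Add(Rational(285, 4), Mul(9, Pow(3, Rational(1, 2))))) = Add(Rational(-855, 4), Mul(-27, Pow(3, Rational(1, 2))))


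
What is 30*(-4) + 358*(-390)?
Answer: -139740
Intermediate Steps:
30*(-4) + 358*(-390) = -120 - 139620 = -139740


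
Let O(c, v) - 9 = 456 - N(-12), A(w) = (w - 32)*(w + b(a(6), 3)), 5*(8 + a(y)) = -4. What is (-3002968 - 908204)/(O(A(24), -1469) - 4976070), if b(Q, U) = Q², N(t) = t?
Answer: 1303724/1658531 ≈ 0.78607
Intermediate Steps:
a(y) = -44/5 (a(y) = -8 + (⅕)*(-4) = -8 - ⅘ = -44/5)
A(w) = (-32 + w)*(1936/25 + w) (A(w) = (w - 32)*(w + (-44/5)²) = (-32 + w)*(w + 1936/25) = (-32 + w)*(1936/25 + w))
O(c, v) = 477 (O(c, v) = 9 + (456 - 1*(-12)) = 9 + (456 + 12) = 9 + 468 = 477)
(-3002968 - 908204)/(O(A(24), -1469) - 4976070) = (-3002968 - 908204)/(477 - 4976070) = -3911172/(-4975593) = -3911172*(-1/4975593) = 1303724/1658531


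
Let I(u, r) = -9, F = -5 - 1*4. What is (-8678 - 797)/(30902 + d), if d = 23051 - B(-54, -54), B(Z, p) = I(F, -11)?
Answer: -9475/53962 ≈ -0.17559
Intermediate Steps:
F = -9 (F = -5 - 4 = -9)
B(Z, p) = -9
d = 23060 (d = 23051 - 1*(-9) = 23051 + 9 = 23060)
(-8678 - 797)/(30902 + d) = (-8678 - 797)/(30902 + 23060) = -9475/53962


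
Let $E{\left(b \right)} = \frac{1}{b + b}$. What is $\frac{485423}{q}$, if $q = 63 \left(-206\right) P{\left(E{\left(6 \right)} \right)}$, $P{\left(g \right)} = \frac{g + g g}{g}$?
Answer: $- \frac{970846}{28119} \approx -34.526$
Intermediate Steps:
$E{\left(b \right)} = \frac{1}{2 b}$
$P{\left(g \right)} = \frac{g + g^{2}}{g}$
$q = - \frac{28119}{2}$ ($q = 63 \left(-206\right) \left(1 + \frac{1}{2 \cdot 6}\right) = - 12978 \left(1 + \frac{1}{2} \cdot \frac{1}{6}\right) = - 12978 \left(1 + \frac{1}{12}\right) = \left(-12978\right) \frac{13}{12} = - \frac{28119}{2} \approx -14060.0$)
$\frac{485423}{q} = \frac{485423}{- \frac{28119}{2}} = 485423 \left(- \frac{2}{28119}\right) = - \frac{970846}{28119}$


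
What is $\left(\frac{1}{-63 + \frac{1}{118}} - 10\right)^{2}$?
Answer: $\frac{5542504704}{55249489} \approx 100.32$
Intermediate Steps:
$\left(\frac{1}{-63 + \frac{1}{118}} - 10\right)^{2} = \left(\frac{1}{- \frac{7433}{118}} - 10\right)^{2} = \left(- \frac{118}{7433} - 10\right)^{2} = \left(- \frac{74448}{7433}\right)^{2} = \frac{5542504704}{55249489}$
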